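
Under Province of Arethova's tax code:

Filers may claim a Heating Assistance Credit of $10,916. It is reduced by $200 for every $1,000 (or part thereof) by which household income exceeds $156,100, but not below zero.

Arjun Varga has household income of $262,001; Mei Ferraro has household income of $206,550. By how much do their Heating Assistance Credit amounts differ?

$716

Arjun ($262,001): Heating Assistance Credit: income exceeds $156,100 by $105,901 → 106 increments × $200 = $21,200 ≥ base, so the credit is $0.
Mei ($206,550): Heating Assistance Credit: income exceeds $156,100 by $50,450, which is 51 full-or-partial $1,000 increments; reduction = 51 × $200 = $10,200, leaving $716.
Difference: |$0 − $716| = $716.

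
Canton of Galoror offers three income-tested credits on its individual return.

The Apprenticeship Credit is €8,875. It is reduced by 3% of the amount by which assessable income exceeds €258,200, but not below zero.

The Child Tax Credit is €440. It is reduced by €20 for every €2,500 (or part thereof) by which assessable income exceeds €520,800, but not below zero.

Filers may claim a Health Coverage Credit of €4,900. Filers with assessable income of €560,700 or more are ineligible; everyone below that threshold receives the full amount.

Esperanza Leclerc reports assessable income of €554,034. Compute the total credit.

Apprenticeship Credit: 3% of the €295,834 excess over €258,200 is €8,875.02 ≥ base, so the credit is €0.
Child Tax Credit: income exceeds €520,800 by €33,234, which is 14 full-or-partial €2,500 increments; reduction = 14 × €20 = €280, leaving €160.
Health Coverage Credit: €554,034 is below the €560,700 cutoff, so the full €4,900 applies.
Total: €0 + €160 + €4,900 = €5,060.

€5,060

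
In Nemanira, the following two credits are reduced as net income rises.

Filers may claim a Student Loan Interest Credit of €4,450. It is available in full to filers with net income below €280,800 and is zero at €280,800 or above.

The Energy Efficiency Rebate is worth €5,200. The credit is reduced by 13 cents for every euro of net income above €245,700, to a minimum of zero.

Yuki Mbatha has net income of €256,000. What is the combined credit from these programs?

Student Loan Interest Credit: €256,000 is below the €280,800 cutoff, so the full €4,450 applies.
Energy Efficiency Rebate: 13% of the €10,300 excess over €245,700 is €1,339; credit = €5,200 − €1,339 = €3,861.
Total: €4,450 + €3,861 = €8,311.

€8,311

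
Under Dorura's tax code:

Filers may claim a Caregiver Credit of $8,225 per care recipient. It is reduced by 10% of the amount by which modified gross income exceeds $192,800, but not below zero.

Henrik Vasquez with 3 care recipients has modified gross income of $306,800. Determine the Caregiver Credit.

$13,275

Caregiver Credit: base = 3 × $8,225 = $24,675. 10% of the $114,000 excess over $192,800 is $11,400; credit = $24,675 − $11,400 = $13,275.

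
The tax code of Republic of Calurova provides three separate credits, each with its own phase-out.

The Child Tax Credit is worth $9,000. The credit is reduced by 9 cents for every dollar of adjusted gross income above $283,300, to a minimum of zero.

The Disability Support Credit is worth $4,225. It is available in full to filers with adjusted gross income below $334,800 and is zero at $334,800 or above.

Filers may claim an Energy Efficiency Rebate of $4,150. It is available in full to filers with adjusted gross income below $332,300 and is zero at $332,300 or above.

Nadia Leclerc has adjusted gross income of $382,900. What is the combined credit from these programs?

$36

Child Tax Credit: 9% of the $99,600 excess over $283,300 is $8,964; credit = $9,000 − $8,964 = $36.
Disability Support Credit: $382,900 meets or exceeds the $334,800 cutoff, so the credit is $0.
Energy Efficiency Rebate: $382,900 meets or exceeds the $332,300 cutoff, so the credit is $0.
Total: $36 + $0 + $0 = $36.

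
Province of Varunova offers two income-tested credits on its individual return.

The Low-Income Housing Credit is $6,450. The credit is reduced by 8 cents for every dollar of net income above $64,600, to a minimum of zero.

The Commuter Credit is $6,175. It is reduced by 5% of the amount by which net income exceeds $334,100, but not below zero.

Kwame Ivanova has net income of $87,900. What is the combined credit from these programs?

Low-Income Housing Credit: 8% of the $23,300 excess over $64,600 is $1,864; credit = $6,450 − $1,864 = $4,586.
Commuter Credit: $87,900 is at or below the $334,100 threshold, so the full $6,175 applies.
Total: $4,586 + $6,175 = $10,761.

$10,761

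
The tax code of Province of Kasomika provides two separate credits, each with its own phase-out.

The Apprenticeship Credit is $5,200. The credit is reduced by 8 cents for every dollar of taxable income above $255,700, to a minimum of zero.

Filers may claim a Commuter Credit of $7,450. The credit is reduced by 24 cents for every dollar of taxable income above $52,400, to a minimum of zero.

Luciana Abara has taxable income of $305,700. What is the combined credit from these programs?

$1,200

Apprenticeship Credit: 8% of the $50,000 excess over $255,700 is $4,000; credit = $5,200 − $4,000 = $1,200.
Commuter Credit: 24% of the $253,300 excess over $52,400 is $60,792 ≥ base, so the credit is $0.
Total: $1,200 + $0 = $1,200.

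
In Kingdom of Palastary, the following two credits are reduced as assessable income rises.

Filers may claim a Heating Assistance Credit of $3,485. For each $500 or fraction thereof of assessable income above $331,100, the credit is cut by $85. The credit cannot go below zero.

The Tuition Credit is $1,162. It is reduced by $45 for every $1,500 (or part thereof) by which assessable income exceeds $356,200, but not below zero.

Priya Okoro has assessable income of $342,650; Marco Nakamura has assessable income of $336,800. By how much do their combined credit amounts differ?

Priya ($342,650): Heating Assistance Credit: income exceeds $331,100 by $11,550, which is 24 full-or-partial $500 increments; reduction = 24 × $85 = $2,040, leaving $1,445. Tuition Credit: $342,650 is at or below the $356,200 threshold, so the full $1,162 applies. total $1,445 + $1,162 = $2,607
Marco ($336,800): Heating Assistance Credit: income exceeds $331,100 by $5,700, which is 12 full-or-partial $500 increments; reduction = 12 × $85 = $1,020, leaving $2,465. Tuition Credit: $336,800 is at or below the $356,200 threshold, so the full $1,162 applies. total $2,465 + $1,162 = $3,627
Difference: |$2,607 − $3,627| = $1,020.

$1,020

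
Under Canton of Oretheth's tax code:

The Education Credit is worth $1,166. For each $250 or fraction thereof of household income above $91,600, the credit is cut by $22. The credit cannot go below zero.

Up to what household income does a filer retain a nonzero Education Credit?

After 52 increments the reduction is 52 × $22 = $1,144, leaving $22; one more increment wipes it out. Increment 52 ends at excess 52 × $250 = $13,000, so the highest qualifying income is $91,600 + $13,000 = $104,600.

$104,600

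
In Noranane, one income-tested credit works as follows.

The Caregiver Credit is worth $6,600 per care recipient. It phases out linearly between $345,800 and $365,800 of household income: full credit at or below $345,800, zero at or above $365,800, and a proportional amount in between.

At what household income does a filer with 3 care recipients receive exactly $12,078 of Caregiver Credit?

Full credit = 3 × $6,600 = $19,800.
$12,078 is 12,078/19,800 of the full $19,800, so 7,722/19,800 of the $20,000 range has been used: income = $345,800 + $20,000 × 7,722/19,800 = $353,600.

$353,600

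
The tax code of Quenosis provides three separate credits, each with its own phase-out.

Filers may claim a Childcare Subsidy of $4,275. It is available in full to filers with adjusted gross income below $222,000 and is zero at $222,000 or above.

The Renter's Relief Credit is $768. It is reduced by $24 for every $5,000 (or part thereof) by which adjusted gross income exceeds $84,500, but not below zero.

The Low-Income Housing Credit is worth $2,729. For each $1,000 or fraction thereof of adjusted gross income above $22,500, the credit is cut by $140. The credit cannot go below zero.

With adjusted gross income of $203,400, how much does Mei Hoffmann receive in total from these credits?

$4,467

Childcare Subsidy: $203,400 is below the $222,000 cutoff, so the full $4,275 applies.
Renter's Relief Credit: income exceeds $84,500 by $118,900, which is 24 full-or-partial $5,000 increments; reduction = 24 × $24 = $576, leaving $192.
Low-Income Housing Credit: income exceeds $22,500 by $180,900 → 181 increments × $140 = $25,340 ≥ base, so the credit is $0.
Total: $4,275 + $192 + $0 = $4,467.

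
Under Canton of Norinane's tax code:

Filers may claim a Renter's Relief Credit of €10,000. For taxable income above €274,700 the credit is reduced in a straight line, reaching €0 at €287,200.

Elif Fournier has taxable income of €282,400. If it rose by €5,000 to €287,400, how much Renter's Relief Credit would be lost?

€3,840

At €282,400 — €282,400 is €7,700 into a €12,500 phase-out range, leaving 4,800/12,500 of the credit: €10,000 × 4,800/12,500 = €3,840.
At €287,400 — €287,400 is at or above €287,200, so the credit is €0.
Lost: €3,840 − €0 = €3,840.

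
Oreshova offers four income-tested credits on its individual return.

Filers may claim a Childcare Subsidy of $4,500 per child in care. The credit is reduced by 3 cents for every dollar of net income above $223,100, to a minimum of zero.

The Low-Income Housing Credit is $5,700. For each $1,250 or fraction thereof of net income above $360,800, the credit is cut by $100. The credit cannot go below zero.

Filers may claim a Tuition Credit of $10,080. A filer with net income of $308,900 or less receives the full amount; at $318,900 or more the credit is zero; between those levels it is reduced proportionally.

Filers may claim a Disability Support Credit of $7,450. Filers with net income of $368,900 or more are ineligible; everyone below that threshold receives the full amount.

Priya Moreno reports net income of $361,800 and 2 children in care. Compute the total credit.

Childcare Subsidy: base = 2 × $4,500 = $9,000. 3% of the $138,700 excess over $223,100 is $4,161; credit = $9,000 − $4,161 = $4,839.
Low-Income Housing Credit: income exceeds $360,800 by $1,000, which is 1 full-or-partial $1,250 increment; reduction = 1 × $100 = $100, leaving $5,600.
Tuition Credit: $361,800 is at or above $318,900, so the credit is $0.
Disability Support Credit: $361,800 is below the $368,900 cutoff, so the full $7,450 applies.
Total: $4,839 + $5,600 + $0 + $7,450 = $17,889.

$17,889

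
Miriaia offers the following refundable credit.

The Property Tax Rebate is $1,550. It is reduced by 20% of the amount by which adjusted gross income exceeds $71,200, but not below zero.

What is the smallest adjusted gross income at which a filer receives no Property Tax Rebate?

The credit falls by 20% of each dollar above $71,200, so it reaches zero when the excess is $1,550 / 20% = $7,750: income = $71,200 + $7,750 = $78,950.

$78,950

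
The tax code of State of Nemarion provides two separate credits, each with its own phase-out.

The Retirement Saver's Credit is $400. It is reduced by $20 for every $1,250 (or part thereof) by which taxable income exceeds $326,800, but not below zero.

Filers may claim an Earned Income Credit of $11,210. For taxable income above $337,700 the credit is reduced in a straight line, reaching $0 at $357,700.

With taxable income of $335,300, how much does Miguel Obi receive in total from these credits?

Retirement Saver's Credit: income exceeds $326,800 by $8,500, which is 7 full-or-partial $1,250 increments; reduction = 7 × $20 = $140, leaving $260.
Earned Income Credit: $335,300 is at or below the $337,700 threshold, so the full $11,210 applies.
Total: $260 + $11,210 = $11,470.

$11,470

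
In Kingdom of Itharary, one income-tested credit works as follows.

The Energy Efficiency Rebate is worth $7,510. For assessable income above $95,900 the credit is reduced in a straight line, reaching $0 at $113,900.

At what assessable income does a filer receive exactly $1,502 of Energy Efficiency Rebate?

$1,502 is 1,502/7,510 of the full $7,510, so 6,008/7,510 of the $18,000 range has been used: income = $95,900 + $18,000 × 6,008/7,510 = $110,300.

$110,300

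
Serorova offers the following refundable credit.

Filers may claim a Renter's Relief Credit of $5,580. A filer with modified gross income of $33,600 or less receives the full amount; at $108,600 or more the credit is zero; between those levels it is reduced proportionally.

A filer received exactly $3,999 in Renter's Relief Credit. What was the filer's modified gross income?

$54,850

$3,999 is 3,999/5,580 of the full $5,580, so 1,581/5,580 of the $75,000 range has been used: income = $33,600 + $75,000 × 1,581/5,580 = $54,850.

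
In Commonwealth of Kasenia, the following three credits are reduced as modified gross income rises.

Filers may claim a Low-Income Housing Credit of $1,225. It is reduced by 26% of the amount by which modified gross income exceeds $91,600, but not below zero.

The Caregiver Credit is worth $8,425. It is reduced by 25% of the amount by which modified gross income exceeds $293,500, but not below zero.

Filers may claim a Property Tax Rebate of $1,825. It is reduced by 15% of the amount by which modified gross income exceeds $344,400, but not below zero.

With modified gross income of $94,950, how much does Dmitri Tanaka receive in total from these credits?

$10,604

Low-Income Housing Credit: 26% of the $3,350 excess over $91,600 is $871; credit = $1,225 − $871 = $354.
Caregiver Credit: $94,950 is at or below the $293,500 threshold, so the full $8,425 applies.
Property Tax Rebate: $94,950 is at or below the $344,400 threshold, so the full $1,825 applies.
Total: $354 + $8,425 + $1,825 = $10,604.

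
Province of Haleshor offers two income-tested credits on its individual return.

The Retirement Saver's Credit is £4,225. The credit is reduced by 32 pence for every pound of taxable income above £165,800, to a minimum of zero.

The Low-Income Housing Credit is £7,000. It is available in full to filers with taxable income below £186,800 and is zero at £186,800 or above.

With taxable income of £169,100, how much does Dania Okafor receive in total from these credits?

Retirement Saver's Credit: 32% of the £3,300 excess over £165,800 is £1,056; credit = £4,225 − £1,056 = £3,169.
Low-Income Housing Credit: £169,100 is below the £186,800 cutoff, so the full £7,000 applies.
Total: £3,169 + £7,000 = £10,169.

£10,169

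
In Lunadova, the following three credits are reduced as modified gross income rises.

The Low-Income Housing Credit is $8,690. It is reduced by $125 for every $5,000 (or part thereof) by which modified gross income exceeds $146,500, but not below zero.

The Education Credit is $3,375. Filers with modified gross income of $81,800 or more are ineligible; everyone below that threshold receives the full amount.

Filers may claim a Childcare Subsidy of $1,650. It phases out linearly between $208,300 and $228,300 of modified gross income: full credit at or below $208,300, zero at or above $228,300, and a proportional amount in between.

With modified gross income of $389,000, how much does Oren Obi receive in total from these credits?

Low-Income Housing Credit: income exceeds $146,500 by $242,500, which is 49 full-or-partial $5,000 increments; reduction = 49 × $125 = $6,125, leaving $2,565.
Education Credit: $389,000 meets or exceeds the $81,800 cutoff, so the credit is $0.
Childcare Subsidy: $389,000 is at or above $228,300, so the credit is $0.
Total: $2,565 + $0 + $0 = $2,565.

$2,565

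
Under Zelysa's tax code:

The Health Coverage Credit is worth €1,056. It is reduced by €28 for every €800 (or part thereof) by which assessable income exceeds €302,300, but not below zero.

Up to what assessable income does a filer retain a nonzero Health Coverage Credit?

€331,900

After 37 increments the reduction is 37 × €28 = €1,036, leaving €20; one more increment wipes it out. Increment 37 ends at excess 37 × €800 = €29,600, so the highest qualifying income is €302,300 + €29,600 = €331,900.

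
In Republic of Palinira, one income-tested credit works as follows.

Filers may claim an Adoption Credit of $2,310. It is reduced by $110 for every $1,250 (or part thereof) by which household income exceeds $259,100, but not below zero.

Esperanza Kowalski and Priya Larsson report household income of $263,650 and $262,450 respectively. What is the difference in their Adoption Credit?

$110

Esperanza ($263,650): Adoption Credit: income exceeds $259,100 by $4,550, which is 4 full-or-partial $1,250 increments; reduction = 4 × $110 = $440, leaving $1,870.
Priya ($262,450): Adoption Credit: income exceeds $259,100 by $3,350, which is 3 full-or-partial $1,250 increments; reduction = 3 × $110 = $330, leaving $1,980.
Difference: |$1,870 − $1,980| = $110.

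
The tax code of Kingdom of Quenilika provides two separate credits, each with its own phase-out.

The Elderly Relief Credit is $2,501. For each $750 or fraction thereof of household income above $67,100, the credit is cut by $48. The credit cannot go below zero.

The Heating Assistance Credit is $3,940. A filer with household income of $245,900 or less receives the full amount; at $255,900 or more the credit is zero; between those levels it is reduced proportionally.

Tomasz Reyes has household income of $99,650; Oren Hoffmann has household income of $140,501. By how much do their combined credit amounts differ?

Tomasz ($99,650): Elderly Relief Credit: income exceeds $67,100 by $32,550, which is 44 full-or-partial $750 increments; reduction = 44 × $48 = $2,112, leaving $389. Heating Assistance Credit: $99,650 is at or below the $245,900 threshold, so the full $3,940 applies. total $389 + $3,940 = $4,329
Oren ($140,501): Elderly Relief Credit: income exceeds $67,100 by $73,401 → 98 increments × $48 = $4,704 ≥ base, so the credit is $0. Heating Assistance Credit: $140,501 is at or below the $245,900 threshold, so the full $3,940 applies. total $0 + $3,940 = $3,940
Difference: |$4,329 − $3,940| = $389.

$389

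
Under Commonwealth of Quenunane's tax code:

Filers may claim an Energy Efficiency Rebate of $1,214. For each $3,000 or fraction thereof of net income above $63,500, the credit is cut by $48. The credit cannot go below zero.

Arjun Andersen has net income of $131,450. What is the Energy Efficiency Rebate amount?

$110

Energy Efficiency Rebate: income exceeds $63,500 by $67,950, which is 23 full-or-partial $3,000 increments; reduction = 23 × $48 = $1,104, leaving $110.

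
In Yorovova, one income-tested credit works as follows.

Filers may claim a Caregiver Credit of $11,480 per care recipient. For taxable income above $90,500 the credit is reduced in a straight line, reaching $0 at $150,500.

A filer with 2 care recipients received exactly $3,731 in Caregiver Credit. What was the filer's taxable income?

Full credit = 2 × $11,480 = $22,960.
$3,731 is 3,731/22,960 of the full $22,960, so 19,229/22,960 of the $60,000 range has been used: income = $90,500 + $60,000 × 19,229/22,960 = $140,750.

$140,750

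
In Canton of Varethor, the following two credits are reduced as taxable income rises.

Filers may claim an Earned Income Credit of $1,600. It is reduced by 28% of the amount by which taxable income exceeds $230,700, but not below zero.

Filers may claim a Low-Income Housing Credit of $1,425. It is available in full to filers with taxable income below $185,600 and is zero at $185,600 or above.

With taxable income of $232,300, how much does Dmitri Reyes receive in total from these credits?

Earned Income Credit: 28% of the $1,600 excess over $230,700 is $448; credit = $1,600 − $448 = $1,152.
Low-Income Housing Credit: $232,300 meets or exceeds the $185,600 cutoff, so the credit is $0.
Total: $1,152 + $0 = $1,152.

$1,152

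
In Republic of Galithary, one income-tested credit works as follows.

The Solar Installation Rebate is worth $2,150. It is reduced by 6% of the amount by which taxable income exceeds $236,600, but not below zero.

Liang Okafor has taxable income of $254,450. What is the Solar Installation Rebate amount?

Solar Installation Rebate: 6% of the $17,850 excess over $236,600 is $1,071; credit = $2,150 − $1,071 = $1,079.

$1,079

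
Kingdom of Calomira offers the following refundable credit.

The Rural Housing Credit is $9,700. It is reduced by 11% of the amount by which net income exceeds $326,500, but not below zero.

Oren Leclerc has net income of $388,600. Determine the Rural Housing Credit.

Rural Housing Credit: 11% of the $62,100 excess over $326,500 is $6,831; credit = $9,700 − $6,831 = $2,869.

$2,869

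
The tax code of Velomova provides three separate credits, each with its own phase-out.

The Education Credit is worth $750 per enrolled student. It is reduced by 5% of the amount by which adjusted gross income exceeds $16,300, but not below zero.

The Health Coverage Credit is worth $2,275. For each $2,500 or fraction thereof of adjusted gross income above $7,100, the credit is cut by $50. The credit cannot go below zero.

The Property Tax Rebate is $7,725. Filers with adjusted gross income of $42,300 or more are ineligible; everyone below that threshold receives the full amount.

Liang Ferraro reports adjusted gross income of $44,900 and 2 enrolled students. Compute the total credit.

$1,545

Education Credit: base = 2 × $750 = $1,500. 5% of the $28,600 excess over $16,300 is $1,430; credit = $1,500 − $1,430 = $70.
Health Coverage Credit: income exceeds $7,100 by $37,800, which is 16 full-or-partial $2,500 increments; reduction = 16 × $50 = $800, leaving $1,475.
Property Tax Rebate: $44,900 meets or exceeds the $42,300 cutoff, so the credit is $0.
Total: $70 + $1,475 + $0 = $1,545.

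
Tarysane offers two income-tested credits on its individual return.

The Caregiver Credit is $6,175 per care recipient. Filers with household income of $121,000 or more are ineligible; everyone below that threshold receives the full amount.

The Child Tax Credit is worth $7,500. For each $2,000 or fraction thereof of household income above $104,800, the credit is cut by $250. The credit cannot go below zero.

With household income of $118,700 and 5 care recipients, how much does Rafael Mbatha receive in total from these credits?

Caregiver Credit: base = 5 × $6,175 = $30,875. $118,700 is below the $121,000 cutoff, so the full $30,875 applies.
Child Tax Credit: income exceeds $104,800 by $13,900, which is 7 full-or-partial $2,000 increments; reduction = 7 × $250 = $1,750, leaving $5,750.
Total: $30,875 + $5,750 = $36,625.

$36,625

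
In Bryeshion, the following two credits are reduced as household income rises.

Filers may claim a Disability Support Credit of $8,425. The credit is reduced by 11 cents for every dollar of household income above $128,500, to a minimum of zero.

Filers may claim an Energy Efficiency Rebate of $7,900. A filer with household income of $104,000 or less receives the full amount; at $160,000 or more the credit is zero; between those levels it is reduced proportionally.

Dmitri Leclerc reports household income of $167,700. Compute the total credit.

$4,113

Disability Support Credit: 11% of the $39,200 excess over $128,500 is $4,312; credit = $8,425 − $4,312 = $4,113.
Energy Efficiency Rebate: $167,700 is at or above $160,000, so the credit is $0.
Total: $4,113 + $0 = $4,113.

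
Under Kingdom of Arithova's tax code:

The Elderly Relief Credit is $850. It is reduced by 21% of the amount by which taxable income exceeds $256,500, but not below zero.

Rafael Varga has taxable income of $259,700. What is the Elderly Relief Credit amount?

Elderly Relief Credit: 21% of the $3,200 excess over $256,500 is $672; credit = $850 − $672 = $178.

$178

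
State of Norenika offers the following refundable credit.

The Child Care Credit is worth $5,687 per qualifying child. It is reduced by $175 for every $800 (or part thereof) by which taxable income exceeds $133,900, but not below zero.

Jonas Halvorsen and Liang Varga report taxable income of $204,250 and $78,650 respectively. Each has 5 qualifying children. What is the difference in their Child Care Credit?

Jonas ($204,250): Child Care Credit: base = 5 × $5,687 = $28,435. income exceeds $133,900 by $70,350, which is 88 full-or-partial $800 increments; reduction = 88 × $175 = $15,400, leaving $13,035.
Liang ($78,650): Child Care Credit: base = 5 × $5,687 = $28,435. $78,650 is at or below the $133,900 threshold, so the full $28,435 applies.
Difference: |$13,035 − $28,435| = $15,400.

$15,400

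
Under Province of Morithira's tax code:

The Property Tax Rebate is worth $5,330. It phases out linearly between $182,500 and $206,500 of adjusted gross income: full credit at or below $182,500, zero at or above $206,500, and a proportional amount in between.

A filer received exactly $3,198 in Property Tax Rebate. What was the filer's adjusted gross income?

$3,198 is 3,198/5,330 of the full $5,330, so 2,132/5,330 of the $24,000 range has been used: income = $182,500 + $24,000 × 2,132/5,330 = $192,100.

$192,100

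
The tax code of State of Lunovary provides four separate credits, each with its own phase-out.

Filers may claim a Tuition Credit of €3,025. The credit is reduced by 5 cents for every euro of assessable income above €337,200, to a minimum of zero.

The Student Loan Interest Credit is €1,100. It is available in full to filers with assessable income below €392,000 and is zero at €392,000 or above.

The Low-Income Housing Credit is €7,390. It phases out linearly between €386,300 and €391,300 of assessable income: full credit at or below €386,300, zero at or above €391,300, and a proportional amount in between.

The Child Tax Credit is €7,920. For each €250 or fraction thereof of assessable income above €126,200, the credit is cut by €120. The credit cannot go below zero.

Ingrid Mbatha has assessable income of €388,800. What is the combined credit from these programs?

€5,240

Tuition Credit: 5% of the €51,600 excess over €337,200 is €2,580; credit = €3,025 − €2,580 = €445.
Student Loan Interest Credit: €388,800 is below the €392,000 cutoff, so the full €1,100 applies.
Low-Income Housing Credit: €388,800 is €2,500 into a €5,000 phase-out range, leaving 2,500/5,000 of the credit: €7,390 × 2,500/5,000 = €3,695.
Child Tax Credit: income exceeds €126,200 by €262,600 → 1051 increments × €120 = €126,120 ≥ base, so the credit is €0.
Total: €445 + €1,100 + €3,695 + €0 = €5,240.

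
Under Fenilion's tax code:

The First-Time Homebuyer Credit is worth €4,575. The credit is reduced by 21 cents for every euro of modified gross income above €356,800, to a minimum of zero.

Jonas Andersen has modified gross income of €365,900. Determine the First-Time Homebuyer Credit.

First-Time Homebuyer Credit: 21% of the €9,100 excess over €356,800 is €1,911; credit = €4,575 − €1,911 = €2,664.

€2,664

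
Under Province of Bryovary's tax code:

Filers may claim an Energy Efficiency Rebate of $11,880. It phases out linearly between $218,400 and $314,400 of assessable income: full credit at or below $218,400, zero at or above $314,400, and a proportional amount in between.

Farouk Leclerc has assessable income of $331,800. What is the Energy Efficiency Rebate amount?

$0

Energy Efficiency Rebate: $331,800 is at or above $314,400, so the credit is $0.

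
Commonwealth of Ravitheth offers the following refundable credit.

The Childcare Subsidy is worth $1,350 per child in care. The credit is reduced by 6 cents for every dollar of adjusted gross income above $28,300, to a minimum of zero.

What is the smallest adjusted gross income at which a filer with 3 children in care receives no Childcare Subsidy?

$95,800

Full credit = 3 × $1,350 = $4,050.
The credit falls by 6% of each dollar above $28,300, so it reaches zero when the excess is $4,050 / 6% = $67,500: income = $28,300 + $67,500 = $95,800.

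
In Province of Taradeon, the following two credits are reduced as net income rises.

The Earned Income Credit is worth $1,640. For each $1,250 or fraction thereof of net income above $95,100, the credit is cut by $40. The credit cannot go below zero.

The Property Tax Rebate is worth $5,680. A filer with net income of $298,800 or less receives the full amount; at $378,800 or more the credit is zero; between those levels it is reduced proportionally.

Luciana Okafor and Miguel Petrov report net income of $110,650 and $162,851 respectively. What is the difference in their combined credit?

$1,120

Luciana ($110,650): Earned Income Credit: income exceeds $95,100 by $15,550, which is 13 full-or-partial $1,250 increments; reduction = 13 × $40 = $520, leaving $1,120. Property Tax Rebate: $110,650 is at or below the $298,800 threshold, so the full $5,680 applies. total $1,120 + $5,680 = $6,800
Miguel ($162,851): Earned Income Credit: income exceeds $95,100 by $67,751 → 55 increments × $40 = $2,200 ≥ base, so the credit is $0. Property Tax Rebate: $162,851 is at or below the $298,800 threshold, so the full $5,680 applies. total $0 + $5,680 = $5,680
Difference: |$6,800 − $5,680| = $1,120.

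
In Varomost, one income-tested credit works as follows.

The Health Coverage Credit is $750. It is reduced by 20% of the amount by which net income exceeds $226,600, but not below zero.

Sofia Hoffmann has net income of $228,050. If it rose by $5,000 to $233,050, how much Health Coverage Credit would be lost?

At $228,050 — 20% of the $1,450 excess over $226,600 is $290; credit = $750 − $290 = $460.
At $233,050 — 20% of the $6,450 excess over $226,600 is $1,290 ≥ base, so the credit is $0.
Lost: $460 − $0 = $460.

$460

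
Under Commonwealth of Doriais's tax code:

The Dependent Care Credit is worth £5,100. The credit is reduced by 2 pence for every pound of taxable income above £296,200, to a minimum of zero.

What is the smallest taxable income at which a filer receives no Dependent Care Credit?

£551,200

The credit falls by 2% of each pound above £296,200, so it reaches zero when the excess is £5,100 / 2% = £255,000: income = £296,200 + £255,000 = £551,200.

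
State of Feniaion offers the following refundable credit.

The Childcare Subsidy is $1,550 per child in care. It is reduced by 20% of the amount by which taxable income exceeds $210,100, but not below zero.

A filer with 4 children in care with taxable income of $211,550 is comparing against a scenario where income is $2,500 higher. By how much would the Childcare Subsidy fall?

At $211,550 — base = 4 × $1,550 = $6,200. 20% of the $1,450 excess over $210,100 is $290; credit = $6,200 − $290 = $5,910.
At $214,050 — base = 4 × $1,550 = $6,200. 20% of the $3,950 excess over $210,100 is $790; credit = $6,200 − $790 = $5,410.
Lost: $5,910 − $5,410 = $500.

$500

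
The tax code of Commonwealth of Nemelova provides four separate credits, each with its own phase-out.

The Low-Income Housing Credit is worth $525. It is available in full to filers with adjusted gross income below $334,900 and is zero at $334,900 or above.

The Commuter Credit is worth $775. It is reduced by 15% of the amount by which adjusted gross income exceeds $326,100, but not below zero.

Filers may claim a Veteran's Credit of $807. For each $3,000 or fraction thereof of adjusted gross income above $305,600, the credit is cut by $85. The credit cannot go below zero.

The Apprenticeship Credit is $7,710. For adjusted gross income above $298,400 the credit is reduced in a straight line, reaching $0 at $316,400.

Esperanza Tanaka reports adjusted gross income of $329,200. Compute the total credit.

$962

Low-Income Housing Credit: $329,200 is below the $334,900 cutoff, so the full $525 applies.
Commuter Credit: 15% of the $3,100 excess over $326,100 is $465; credit = $775 − $465 = $310.
Veteran's Credit: income exceeds $305,600 by $23,600, which is 8 full-or-partial $3,000 increments; reduction = 8 × $85 = $680, leaving $127.
Apprenticeship Credit: $329,200 is at or above $316,400, so the credit is $0.
Total: $525 + $310 + $127 + $0 = $962.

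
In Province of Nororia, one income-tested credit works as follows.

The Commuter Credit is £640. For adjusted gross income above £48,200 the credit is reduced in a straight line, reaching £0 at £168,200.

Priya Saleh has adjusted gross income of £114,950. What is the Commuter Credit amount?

£284

Commuter Credit: £114,950 is £66,750 into a £120,000 phase-out range, leaving 53,250/120,000 of the credit: £640 × 53,250/120,000 = £284.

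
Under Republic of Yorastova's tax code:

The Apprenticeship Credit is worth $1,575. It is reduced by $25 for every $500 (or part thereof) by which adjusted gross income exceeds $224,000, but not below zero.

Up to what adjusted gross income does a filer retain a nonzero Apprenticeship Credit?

$255,000

After 62 increments the reduction is 62 × $25 = $1,550, leaving $25; one more increment wipes it out. Increment 62 ends at excess 62 × $500 = $31,000, so the highest qualifying income is $224,000 + $31,000 = $255,000.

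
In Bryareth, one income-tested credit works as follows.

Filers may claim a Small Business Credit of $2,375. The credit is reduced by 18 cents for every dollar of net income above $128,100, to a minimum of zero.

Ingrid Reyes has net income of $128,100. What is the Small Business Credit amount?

Small Business Credit: $128,100 is at or below the $128,100 threshold, so the full $2,375 applies.

$2,375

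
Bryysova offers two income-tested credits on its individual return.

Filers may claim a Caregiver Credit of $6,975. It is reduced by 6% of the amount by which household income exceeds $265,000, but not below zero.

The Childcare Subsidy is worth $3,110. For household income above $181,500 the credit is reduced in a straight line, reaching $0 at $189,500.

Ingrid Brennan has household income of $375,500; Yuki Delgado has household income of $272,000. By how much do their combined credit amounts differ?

$6,210

Ingrid ($375,500): Caregiver Credit: 6% of the $110,500 excess over $265,000 is $6,630; credit = $6,975 − $6,630 = $345. Childcare Subsidy: $375,500 is at or above $189,500, so the credit is $0. total $345 + $0 = $345
Yuki ($272,000): Caregiver Credit: 6% of the $7,000 excess over $265,000 is $420; credit = $6,975 − $420 = $6,555. Childcare Subsidy: $272,000 is at or above $189,500, so the credit is $0. total $6,555 + $0 = $6,555
Difference: |$345 − $6,555| = $6,210.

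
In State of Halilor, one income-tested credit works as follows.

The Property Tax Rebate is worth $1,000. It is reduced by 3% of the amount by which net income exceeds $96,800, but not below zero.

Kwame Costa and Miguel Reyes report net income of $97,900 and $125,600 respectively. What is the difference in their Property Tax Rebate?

$831

Kwame ($97,900): Property Tax Rebate: 3% of the $1,100 excess over $96,800 is $33; credit = $1,000 − $33 = $967.
Miguel ($125,600): Property Tax Rebate: 3% of the $28,800 excess over $96,800 is $864; credit = $1,000 − $864 = $136.
Difference: |$967 − $136| = $831.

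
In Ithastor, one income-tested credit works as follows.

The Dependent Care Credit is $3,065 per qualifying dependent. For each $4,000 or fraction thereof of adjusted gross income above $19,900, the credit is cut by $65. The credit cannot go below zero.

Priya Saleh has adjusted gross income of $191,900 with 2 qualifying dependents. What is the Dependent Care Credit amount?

Dependent Care Credit: base = 2 × $3,065 = $6,130. income exceeds $19,900 by $172,000, which is 43 full-or-partial $4,000 increments; reduction = 43 × $65 = $2,795, leaving $3,335.

$3,335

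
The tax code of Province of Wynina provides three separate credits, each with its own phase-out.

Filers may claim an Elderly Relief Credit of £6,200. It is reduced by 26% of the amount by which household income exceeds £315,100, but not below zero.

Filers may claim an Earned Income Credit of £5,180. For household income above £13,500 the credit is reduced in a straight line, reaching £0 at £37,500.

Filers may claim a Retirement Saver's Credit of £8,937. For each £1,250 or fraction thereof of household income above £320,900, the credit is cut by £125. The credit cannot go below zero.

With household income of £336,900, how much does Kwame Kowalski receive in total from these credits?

Elderly Relief Credit: 26% of the £21,800 excess over £315,100 is £5,668; credit = £6,200 − £5,668 = £532.
Earned Income Credit: £336,900 is at or above £37,500, so the credit is £0.
Retirement Saver's Credit: income exceeds £320,900 by £16,000, which is 13 full-or-partial £1,250 increments; reduction = 13 × £125 = £1,625, leaving £7,312.
Total: £532 + £0 + £7,312 = £7,844.

£7,844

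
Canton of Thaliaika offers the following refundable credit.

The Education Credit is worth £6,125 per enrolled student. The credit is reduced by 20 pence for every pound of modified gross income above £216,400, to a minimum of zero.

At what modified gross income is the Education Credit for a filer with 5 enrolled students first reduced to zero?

Full credit = 5 × £6,125 = £30,625.
The credit falls by 20% of each pound above £216,400, so it reaches zero when the excess is £30,625 / 20% = £153,125: income = £216,400 + £153,125 = £369,525.

£369,525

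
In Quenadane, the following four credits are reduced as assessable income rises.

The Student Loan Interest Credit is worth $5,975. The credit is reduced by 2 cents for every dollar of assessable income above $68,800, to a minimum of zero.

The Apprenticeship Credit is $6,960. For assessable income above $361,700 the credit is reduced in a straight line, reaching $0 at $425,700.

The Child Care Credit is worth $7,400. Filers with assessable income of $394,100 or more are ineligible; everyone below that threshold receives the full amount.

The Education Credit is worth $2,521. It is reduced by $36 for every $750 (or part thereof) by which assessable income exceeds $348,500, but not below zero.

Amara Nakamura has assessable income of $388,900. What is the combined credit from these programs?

Student Loan Interest Credit: 2% of the $320,100 excess over $68,800 is $6,402 ≥ base, so the credit is $0.
Apprenticeship Credit: $388,900 is $27,200 into a $64,000 phase-out range, leaving 36,800/64,000 of the credit: $6,960 × 36,800/64,000 = $4,002.
Child Care Credit: $388,900 is below the $394,100 cutoff, so the full $7,400 applies.
Education Credit: income exceeds $348,500 by $40,400, which is 54 full-or-partial $750 increments; reduction = 54 × $36 = $1,944, leaving $577.
Total: $0 + $4,002 + $7,400 + $577 = $11,979.

$11,979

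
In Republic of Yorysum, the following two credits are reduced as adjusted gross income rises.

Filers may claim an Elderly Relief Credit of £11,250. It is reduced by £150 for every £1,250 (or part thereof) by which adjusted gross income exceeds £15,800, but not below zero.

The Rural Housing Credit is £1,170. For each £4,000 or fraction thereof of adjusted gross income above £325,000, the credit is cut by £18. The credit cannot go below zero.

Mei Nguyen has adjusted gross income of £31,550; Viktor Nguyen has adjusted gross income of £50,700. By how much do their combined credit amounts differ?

£2,250

Mei (£31,550): Elderly Relief Credit: income exceeds £15,800 by £15,750, which is 13 full-or-partial £1,250 increments; reduction = 13 × £150 = £1,950, leaving £9,300. Rural Housing Credit: £31,550 is at or below the £325,000 threshold, so the full £1,170 applies. total £9,300 + £1,170 = £10,470
Viktor (£50,700): Elderly Relief Credit: income exceeds £15,800 by £34,900, which is 28 full-or-partial £1,250 increments; reduction = 28 × £150 = £4,200, leaving £7,050. Rural Housing Credit: £50,700 is at or below the £325,000 threshold, so the full £1,170 applies. total £7,050 + £1,170 = £8,220
Difference: |£10,470 − £8,220| = £2,250.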